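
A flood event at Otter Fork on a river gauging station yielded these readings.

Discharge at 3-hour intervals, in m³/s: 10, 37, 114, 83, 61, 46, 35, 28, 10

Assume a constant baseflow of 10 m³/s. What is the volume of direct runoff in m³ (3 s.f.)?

V ≈ 3.61 × 10^6 m³

Direct-runoff ordinates (Q − Q_b): 0.0, 27.0, 104.0, 73.0, 51.0, 36.0, 25.0, 18.0, 0.0 m³/s.
ΣQ_DR = 334.0 m³/s.
With Δt = 3 h = 10800 s, V = ΣQ_DR · Δt = 334.0 × 10800 = 3.61 × 10^6 m³.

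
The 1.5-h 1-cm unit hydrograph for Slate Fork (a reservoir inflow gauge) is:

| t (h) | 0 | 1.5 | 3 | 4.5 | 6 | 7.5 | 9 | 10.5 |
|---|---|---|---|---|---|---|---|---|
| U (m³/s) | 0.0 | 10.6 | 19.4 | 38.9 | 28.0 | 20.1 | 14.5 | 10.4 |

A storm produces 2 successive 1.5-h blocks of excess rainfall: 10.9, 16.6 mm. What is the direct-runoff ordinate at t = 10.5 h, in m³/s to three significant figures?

By discrete convolution, Q_j = Σ (P_i / 10 mm) · U_{j−i}.
At t = 10.5 h (j=7): Q = (10.9/10)·10.4 + (16.6/10)·14.5 = 35.4 m³/s.

Q ≈ 35.4 m³/s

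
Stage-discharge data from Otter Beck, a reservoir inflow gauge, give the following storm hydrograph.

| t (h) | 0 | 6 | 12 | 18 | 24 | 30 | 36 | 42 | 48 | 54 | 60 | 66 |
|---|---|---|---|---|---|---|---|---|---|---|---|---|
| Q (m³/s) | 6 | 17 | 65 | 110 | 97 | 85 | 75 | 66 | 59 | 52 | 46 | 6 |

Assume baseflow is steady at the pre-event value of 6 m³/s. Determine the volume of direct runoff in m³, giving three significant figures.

Direct-runoff ordinates (Q − Q_b): 0.0, 11.0, 59.0, 104.0, 91.0, 79.0, 69.0, 60.0, 53.0, 46.0, 40.0, 0.0 m³/s.
ΣQ_DR = 612.0 m³/s.
With Δt = 6 h = 21600 s, V = ΣQ_DR · Δt = 612.0 × 21600 = 1.32 × 10^7 m³.

V ≈ 1.32 × 10^7 m³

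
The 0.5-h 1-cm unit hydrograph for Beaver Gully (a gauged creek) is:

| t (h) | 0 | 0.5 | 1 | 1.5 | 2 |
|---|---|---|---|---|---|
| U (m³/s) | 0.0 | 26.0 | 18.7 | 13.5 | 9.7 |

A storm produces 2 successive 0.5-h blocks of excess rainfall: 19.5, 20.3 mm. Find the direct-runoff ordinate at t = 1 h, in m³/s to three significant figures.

By discrete convolution, Q_j = Σ (P_i / 10 mm) · U_{j−i}.
At t = 1 h (j=2): Q = (19.5/10)·18.7 + (20.3/10)·26.0 = 89.2 m³/s.

Q ≈ 89.2 m³/s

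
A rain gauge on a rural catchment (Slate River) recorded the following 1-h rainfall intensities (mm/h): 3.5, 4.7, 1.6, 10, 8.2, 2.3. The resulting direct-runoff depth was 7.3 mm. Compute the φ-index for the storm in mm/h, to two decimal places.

φ ≈ 5.45 mm/h

Only the 2 blocks with intensity above φ contribute runoff: 10, 8.2 mm/h.
Σ(I−φ)·Δt = d  ⇒  (10+8.2 − 2φ)·1 = 7.3
φ = (18.20 − 7.3/1) / 2 = 5.45 mm/h.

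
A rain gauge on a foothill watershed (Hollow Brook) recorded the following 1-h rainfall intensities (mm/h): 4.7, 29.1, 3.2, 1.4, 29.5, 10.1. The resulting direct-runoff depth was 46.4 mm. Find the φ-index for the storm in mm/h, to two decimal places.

Only the 3 blocks with intensity above φ contribute runoff: 29.1, 29.5, 10.1 mm/h.
Σ(I−φ)·Δt = d  ⇒  (29.1+29.5+10.1 − 3φ)·1 = 46.4
φ = (68.70 − 46.4/1) / 3 = 7.43 mm/h.

φ ≈ 7.43 mm/h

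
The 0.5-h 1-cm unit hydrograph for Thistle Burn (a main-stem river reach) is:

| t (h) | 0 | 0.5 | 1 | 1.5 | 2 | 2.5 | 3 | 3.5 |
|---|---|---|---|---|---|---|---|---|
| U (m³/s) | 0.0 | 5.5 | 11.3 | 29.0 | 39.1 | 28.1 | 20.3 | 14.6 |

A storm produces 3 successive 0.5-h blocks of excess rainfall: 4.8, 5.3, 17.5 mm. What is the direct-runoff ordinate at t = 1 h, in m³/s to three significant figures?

By discrete convolution, Q_j = Σ (P_i / 10 mm) · U_{j−i}.
At t = 1 h (j=2): Q = (4.8/10)·11.3 + (5.3/10)·5.5 + (17.5/10)·0.0 = 8.34 m³/s.

Q ≈ 8.34 m³/s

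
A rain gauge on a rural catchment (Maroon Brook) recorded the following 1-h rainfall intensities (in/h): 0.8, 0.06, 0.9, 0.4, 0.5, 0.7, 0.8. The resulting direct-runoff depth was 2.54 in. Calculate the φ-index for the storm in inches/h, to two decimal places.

Only the 6 blocks with intensity above φ contribute runoff: 0.8, 0.9, 0.4, 0.5, 0.7, 0.8 in/h.
Σ(I−φ)·Δt = d  ⇒  (0.8+0.9+0.4+0.5+0.7+0.8 − 6φ)·1 = 2.54
φ = (4.100 − 2.54/1) / 6 = 0.26 in/h.

φ ≈ 0.26 in/h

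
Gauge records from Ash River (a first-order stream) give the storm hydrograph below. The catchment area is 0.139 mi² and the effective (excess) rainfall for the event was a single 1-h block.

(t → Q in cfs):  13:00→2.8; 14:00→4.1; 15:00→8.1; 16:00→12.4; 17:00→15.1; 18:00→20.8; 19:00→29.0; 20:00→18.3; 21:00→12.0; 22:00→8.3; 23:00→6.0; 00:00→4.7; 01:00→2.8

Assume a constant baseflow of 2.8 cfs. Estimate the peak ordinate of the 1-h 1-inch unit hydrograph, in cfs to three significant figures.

U_p ≈ 21.8 cfs

Direct runoff: 0.0, 1.3, 5.3, 9.6, 12.3, 18.0, 26.2, 15.5, 9.2, 5.5, 3.2, 1.9, 0.0 cfs; ΣQ_DR = 108.0 cfs, peak = 26.2 cfs.
Runoff depth d = ΣQ_DR·Δt / A = 108.0 × 3600 / (0.139 mi²) = 1.204 in.
The 1-inch UH is the DRH scaled by (1 in)/d, so U_p = 26.2 × 1/1.204 = 21.8 cfs.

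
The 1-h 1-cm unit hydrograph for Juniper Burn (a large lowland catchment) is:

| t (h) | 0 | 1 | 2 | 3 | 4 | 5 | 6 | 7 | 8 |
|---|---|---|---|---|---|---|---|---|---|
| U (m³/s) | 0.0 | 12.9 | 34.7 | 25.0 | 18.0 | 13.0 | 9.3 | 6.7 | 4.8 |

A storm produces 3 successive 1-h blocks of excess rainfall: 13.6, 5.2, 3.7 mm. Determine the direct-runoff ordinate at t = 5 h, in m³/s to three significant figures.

Q ≈ 36.3 m³/s

By discrete convolution, Q_j = Σ (P_i / 10 mm) · U_{j−i}.
At t = 5 h (j=5): Q = (13.6/10)·13.0 + (5.2/10)·18.0 + (3.7/10)·25.0 = 36.3 m³/s.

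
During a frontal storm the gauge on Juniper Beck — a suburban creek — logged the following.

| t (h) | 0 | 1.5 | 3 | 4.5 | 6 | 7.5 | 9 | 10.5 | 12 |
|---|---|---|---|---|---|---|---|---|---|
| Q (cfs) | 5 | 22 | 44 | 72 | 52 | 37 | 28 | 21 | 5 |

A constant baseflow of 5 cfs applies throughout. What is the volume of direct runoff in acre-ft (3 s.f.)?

Direct-runoff ordinates (Q − Q_b): 0.0, 17.0, 39.0, 67.0, 47.0, 32.0, 23.0, 16.0, 0.0 cfs.
ΣQ_DR = 241.0 cfs.
With Δt = 1.5 h = 5400 s, V = ΣQ_DR · Δt = 241.0 × 5400 = 1.30 × 10^6 ft³ = 29.9 acre-ft.

V ≈ 29.9 acre-ft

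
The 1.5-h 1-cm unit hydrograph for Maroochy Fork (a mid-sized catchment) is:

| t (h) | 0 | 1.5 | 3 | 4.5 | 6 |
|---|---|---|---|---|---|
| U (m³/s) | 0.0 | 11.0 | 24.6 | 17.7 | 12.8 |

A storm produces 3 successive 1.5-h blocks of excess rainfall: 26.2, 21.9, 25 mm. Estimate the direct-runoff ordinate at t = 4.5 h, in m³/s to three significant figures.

By discrete convolution, Q_j = Σ (P_i / 10 mm) · U_{j−i}.
At t = 4.5 h (j=3): Q = (26.2/10)·17.7 + (21.9/10)·24.6 + (25/10)·11.0 = 128 m³/s.

Q ≈ 128 m³/s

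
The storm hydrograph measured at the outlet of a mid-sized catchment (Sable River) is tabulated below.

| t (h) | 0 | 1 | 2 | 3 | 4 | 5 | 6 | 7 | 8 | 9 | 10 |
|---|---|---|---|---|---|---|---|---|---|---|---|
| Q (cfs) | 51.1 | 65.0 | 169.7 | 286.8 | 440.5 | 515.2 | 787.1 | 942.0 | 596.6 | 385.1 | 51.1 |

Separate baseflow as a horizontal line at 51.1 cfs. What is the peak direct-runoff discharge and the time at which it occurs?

Q_p = 890.9 cfs at t = 7 h

Subtracting baseflow gives direct-runoff ordinates: 0.0, 13.9, 118.6, 235.7, 389.4, 464.1, 736.0, 890.9, 545.5, 334.0, 0.0 cfs.
The maximum is 890.9 cfs, occurring at the reading for t = 7 h.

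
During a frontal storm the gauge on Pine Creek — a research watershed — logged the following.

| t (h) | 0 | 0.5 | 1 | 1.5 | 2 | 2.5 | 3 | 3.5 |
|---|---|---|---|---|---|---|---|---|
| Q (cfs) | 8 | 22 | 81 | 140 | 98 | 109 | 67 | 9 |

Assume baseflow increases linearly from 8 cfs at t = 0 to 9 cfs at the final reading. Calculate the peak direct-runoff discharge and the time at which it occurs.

Subtracting baseflow gives direct-runoff ordinates: 0.00, 13.86, 72.71, 131.57, 89.43, 100.29, 58.14, 0.00 cfs.
The maximum is 131.57 cfs, occurring at the reading for t = 1.5 h.

Q_p = 131.57 cfs at t = 1.5 h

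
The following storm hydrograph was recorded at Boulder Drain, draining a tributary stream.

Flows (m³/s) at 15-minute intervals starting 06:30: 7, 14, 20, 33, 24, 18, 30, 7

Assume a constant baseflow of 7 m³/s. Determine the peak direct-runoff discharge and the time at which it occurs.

Q_p = 26.0 m³/s at t = 07:15

Subtracting baseflow gives direct-runoff ordinates: 0.0, 7.0, 13.0, 26.0, 17.0, 11.0, 23.0, 0.0 m³/s.
The maximum is 26.0 m³/s, occurring at the reading for t = 07:15.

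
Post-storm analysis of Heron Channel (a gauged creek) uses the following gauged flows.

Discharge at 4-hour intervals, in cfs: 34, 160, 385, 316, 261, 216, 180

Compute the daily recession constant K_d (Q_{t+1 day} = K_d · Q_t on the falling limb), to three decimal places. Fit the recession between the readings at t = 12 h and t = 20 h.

Between t = 12 h and t = 20 h the flow falls from 316 to 216 cfs over 2×4 h = 8 h.
Per-interval ratio K = (216/316)^(1/2) = 0.8268; K_d = K^(24/4) = 0.319.

K_d ≈ 0.319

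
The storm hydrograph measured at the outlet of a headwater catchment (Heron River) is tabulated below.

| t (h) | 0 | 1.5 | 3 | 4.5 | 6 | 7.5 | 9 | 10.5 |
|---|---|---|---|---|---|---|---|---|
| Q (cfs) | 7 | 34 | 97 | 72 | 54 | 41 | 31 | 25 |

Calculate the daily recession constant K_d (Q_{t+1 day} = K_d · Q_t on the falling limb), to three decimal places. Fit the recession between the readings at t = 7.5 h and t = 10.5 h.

K_d ≈ 0.019

Between t = 7.5 h and t = 10.5 h the flow falls from 41 to 25 cfs over 2×1.5 h = 3 h.
Per-interval ratio K = (25/41)^(1/2) = 0.7809; K_d = K^(24/1.5) = 0.019.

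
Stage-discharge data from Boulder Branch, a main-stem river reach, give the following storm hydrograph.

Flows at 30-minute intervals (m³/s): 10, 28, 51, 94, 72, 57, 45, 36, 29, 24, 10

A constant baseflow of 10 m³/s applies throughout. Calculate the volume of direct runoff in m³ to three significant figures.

Direct-runoff ordinates (Q − Q_b): 0.0, 18.0, 41.0, 84.0, 62.0, 47.0, 35.0, 26.0, 19.0, 14.0, 0.0 m³/s.
ΣQ_DR = 346.0 m³/s.
With Δt = 0.5 h = 1800 s, V = ΣQ_DR · Δt = 346.0 × 1800 = 6.23 × 10^5 m³.

V ≈ 6.23 × 10^5 m³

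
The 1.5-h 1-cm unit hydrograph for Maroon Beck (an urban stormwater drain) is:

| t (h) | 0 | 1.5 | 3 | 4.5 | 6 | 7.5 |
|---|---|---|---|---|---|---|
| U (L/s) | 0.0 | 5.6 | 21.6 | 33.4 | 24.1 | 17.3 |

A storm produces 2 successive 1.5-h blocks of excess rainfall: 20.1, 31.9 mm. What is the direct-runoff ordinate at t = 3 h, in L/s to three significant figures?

Q ≈ 61.3 L/s

By discrete convolution, Q_j = Σ (P_i / 10 mm) · U_{j−i}.
At t = 3 h (j=2): Q = (20.1/10)·21.6 + (31.9/10)·5.6 = 61.3 L/s.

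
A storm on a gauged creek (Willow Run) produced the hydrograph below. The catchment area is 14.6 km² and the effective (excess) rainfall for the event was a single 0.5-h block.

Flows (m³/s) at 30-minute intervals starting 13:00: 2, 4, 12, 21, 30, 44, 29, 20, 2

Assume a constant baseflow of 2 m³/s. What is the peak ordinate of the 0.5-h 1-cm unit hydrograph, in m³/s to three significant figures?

U_p ≈ 23.3 m³/s

Direct runoff: 0.0, 2.0, 10.0, 19.0, 28.0, 42.0, 27.0, 18.0, 0.0 m³/s; ΣQ_DR = 146.0 m³/s, peak = 42.0 m³/s.
Runoff depth d = ΣQ_DR·Δt / A = 146.0 × 1800 / (14.6 km²) = 18.00 mm.
The 1-cm UH is the DRH scaled by (10 mm)/d, so U_p = 42.0 × 10/18.00 = 23.3 m³/s.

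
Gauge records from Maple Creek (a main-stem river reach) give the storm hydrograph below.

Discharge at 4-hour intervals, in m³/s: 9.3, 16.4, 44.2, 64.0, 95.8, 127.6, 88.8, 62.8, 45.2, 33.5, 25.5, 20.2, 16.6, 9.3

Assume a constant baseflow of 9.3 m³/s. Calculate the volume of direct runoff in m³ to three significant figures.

V ≈ 7.62 × 10^6 m³

Direct-runoff ordinates (Q − Q_b): 0.0, 7.1, 34.9, 54.7, 86.5, 118.3, 79.5, 53.5, 35.9, 24.2, 16.2, 10.9, 7.3, 0.0 m³/s.
ΣQ_DR = 529.0 m³/s.
With Δt = 4 h = 14400 s, V = ΣQ_DR · Δt = 529.0 × 14400 = 7.62 × 10^6 m³.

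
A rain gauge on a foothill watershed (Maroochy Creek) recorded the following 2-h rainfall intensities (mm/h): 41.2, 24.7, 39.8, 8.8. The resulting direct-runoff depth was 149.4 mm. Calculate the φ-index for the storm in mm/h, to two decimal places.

Only the 3 blocks with intensity above φ contribute runoff: 41.2, 24.7, 39.8 mm/h.
Σ(I−φ)·Δt = d  ⇒  (41.2+24.7+39.8 − 3φ)·2 = 149.4
φ = (105.7 − 149.4/2) / 3 = 10.33 mm/h.

φ ≈ 10.33 mm/h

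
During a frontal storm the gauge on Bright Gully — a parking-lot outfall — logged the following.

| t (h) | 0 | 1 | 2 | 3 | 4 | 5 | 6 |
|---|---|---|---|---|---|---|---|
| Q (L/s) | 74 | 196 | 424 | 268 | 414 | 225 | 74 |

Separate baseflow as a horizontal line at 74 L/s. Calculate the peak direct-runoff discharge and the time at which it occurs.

Q_p = 350.0 L/s at t = 2 h

Subtracting baseflow gives direct-runoff ordinates: 0.0, 122.0, 350.0, 194.0, 340.0, 151.0, 0.0 L/s.
The maximum is 350.0 L/s, occurring at the reading for t = 2 h.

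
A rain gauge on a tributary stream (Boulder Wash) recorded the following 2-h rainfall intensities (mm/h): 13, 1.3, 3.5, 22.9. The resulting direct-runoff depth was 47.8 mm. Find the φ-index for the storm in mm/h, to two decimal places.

Only the 2 blocks with intensity above φ contribute runoff: 13, 22.9 mm/h.
Σ(I−φ)·Δt = d  ⇒  (13+22.9 − 2φ)·2 = 47.8
φ = (35.90 − 47.8/2) / 2 = 6.00 mm/h.

φ ≈ 6.00 mm/h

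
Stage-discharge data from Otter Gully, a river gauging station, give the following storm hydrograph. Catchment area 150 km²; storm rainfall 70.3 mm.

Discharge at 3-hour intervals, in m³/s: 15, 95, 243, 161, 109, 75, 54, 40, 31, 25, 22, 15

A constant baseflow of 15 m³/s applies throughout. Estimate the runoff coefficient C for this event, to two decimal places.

C ≈ 0.72

ΣQ_DR = 705.0 m³/s; V = ΣQ_DR·Δt = 7.614 × 10^6 m³.
Runoff depth d = V / A = 50.76 mm.
C = d / P = 50.76 / 70.3 = 0.72.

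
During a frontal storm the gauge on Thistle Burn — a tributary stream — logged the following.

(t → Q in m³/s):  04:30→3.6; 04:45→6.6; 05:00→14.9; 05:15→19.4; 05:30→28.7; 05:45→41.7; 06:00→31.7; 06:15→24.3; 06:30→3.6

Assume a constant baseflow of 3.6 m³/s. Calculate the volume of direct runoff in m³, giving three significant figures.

Direct-runoff ordinates (Q − Q_b): 0.0, 3.0, 11.3, 15.8, 25.1, 38.1, 28.1, 20.7, 0.0 m³/s.
ΣQ_DR = 142.1 m³/s.
With Δt = 0.25 h = 900 s, V = ΣQ_DR · Δt = 142.1 × 900 = 1.28 × 10^5 m³.

V ≈ 1.28 × 10^5 m³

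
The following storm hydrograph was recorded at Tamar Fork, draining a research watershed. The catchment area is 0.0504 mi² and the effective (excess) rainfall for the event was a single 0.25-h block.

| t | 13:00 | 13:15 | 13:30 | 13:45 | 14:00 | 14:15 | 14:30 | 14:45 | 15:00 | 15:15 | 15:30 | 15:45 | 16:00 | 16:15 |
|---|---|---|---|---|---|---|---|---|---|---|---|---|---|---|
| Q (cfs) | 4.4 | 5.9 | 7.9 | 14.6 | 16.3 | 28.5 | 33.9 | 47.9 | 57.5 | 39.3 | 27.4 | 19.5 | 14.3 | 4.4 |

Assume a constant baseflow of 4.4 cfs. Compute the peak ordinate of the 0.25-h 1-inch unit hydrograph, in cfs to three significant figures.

U_p ≈ 26.5 cfs

Direct runoff: 0.0, 1.5, 3.5, 10.2, 11.9, 24.1, 29.5, 43.5, 53.1, 34.9, 23.0, 15.1, 9.9, 0.0 cfs; ΣQ_DR = 260.2 cfs, peak = 53.1 cfs.
Runoff depth d = ΣQ_DR·Δt / A = 260.2 × 900 / (0.0504 mi²) = 2.000 in.
The 1-inch UH is the DRH scaled by (1 in)/d, so U_p = 53.1 × 1/2.000 = 26.5 cfs.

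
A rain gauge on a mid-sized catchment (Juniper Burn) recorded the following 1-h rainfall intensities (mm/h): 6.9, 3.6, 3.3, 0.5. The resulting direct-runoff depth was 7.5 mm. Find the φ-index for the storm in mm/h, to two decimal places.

φ ≈ 2.10 mm/h

Only the 3 blocks with intensity above φ contribute runoff: 6.9, 3.6, 3.3 mm/h.
Σ(I−φ)·Δt = d  ⇒  (6.9+3.6+3.3 − 3φ)·1 = 7.5
φ = (13.80 − 7.5/1) / 3 = 2.10 mm/h.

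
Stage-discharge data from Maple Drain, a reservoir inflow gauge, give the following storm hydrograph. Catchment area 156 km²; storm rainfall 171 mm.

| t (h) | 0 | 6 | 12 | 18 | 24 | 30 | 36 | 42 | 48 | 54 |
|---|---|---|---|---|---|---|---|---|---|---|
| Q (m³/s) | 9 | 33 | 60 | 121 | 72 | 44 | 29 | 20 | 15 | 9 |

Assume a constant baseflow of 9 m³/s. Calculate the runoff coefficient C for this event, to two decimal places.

C ≈ 0.26

ΣQ_DR = 322.0 m³/s; V = ΣQ_DR·Δt = 6.955 × 10^6 m³.
Runoff depth d = V / A = 44.58 mm.
C = d / P = 44.58 / 171 = 0.26.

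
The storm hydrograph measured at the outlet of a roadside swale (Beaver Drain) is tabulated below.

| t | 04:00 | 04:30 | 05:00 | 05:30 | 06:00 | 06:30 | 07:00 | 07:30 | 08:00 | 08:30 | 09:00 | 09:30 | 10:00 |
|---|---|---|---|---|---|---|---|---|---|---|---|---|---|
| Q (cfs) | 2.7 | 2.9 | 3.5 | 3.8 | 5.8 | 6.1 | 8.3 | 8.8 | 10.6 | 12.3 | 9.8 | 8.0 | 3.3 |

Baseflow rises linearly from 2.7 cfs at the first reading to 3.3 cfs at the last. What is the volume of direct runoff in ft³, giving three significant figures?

V ≈ 84400 ft³

Direct-runoff ordinates (Q − Q_b): 0.00, 0.15, 0.70, 0.95, 2.90, 3.15, 5.30, 5.75, 7.50, 9.15, 6.60, 4.75, 0.00 cfs.
ΣQ_DR = 46.90 cfs.
With Δt = 0.5 h = 1800 s, V = ΣQ_DR · Δt = 46.90 × 1800 = 84400 ft³.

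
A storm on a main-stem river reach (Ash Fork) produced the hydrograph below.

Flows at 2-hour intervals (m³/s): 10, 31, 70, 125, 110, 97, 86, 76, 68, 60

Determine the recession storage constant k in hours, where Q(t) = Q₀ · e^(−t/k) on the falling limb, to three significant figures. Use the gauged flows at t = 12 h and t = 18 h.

k ≈ 16.7 h

On the falling limb, Q drops from 86 to 60 m³/s between t = 12 h and t = 18 h (Δt = 6 h).
k = −Δt / ln(Q₂/Q₁) = −6 / ln(60/86) = 16.7 h.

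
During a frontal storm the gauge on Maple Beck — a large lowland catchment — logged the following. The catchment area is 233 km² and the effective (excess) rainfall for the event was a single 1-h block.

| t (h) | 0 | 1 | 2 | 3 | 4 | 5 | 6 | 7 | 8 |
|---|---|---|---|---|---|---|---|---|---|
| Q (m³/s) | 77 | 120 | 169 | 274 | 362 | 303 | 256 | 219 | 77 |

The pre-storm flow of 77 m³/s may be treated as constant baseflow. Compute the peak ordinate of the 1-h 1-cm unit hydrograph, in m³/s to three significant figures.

Direct runoff: 0.0, 43.0, 92.0, 197.0, 285.0, 226.0, 179.0, 142.0, 0.0 m³/s; ΣQ_DR = 1164 m³/s, peak = 285.0 m³/s.
Runoff depth d = ΣQ_DR·Δt / A = 1164 × 3600 / (233 km²) = 17.98 mm.
The 1-cm UH is the DRH scaled by (10 mm)/d, so U_p = 285.0 × 10/17.98 = 158 m³/s.

U_p ≈ 158 m³/s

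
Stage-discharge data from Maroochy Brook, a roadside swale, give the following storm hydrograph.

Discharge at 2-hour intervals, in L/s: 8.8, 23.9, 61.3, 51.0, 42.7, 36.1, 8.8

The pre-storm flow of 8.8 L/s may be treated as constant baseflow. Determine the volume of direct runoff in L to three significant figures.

V ≈ 1.23 × 10^6 L

Direct-runoff ordinates (Q − Q_b): 0.0, 15.1, 52.5, 42.2, 33.9, 27.3, 0.0 L/s.
ΣQ_DR = 171.0 L/s.
With Δt = 2 h = 7200 s, V = ΣQ_DR · Δt = 171.0 × 7200 = 1.23 × 10^6 L.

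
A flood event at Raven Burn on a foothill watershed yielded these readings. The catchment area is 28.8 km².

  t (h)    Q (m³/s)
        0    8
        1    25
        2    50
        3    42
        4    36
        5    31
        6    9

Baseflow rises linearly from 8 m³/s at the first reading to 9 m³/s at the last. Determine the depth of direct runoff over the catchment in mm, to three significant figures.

d ≈ 17.7 mm

Direct runoff: 0.00, 16.83, 41.67, 33.50, 27.33, 22.17, 0.00 m³/s; ΣQ_DR = 141.5 m³/s.
V = ΣQ_DR · Δt = 141.5 × 3600 s = 5.094 × 10^5 m³.
Over A = 28.8 km², depth = V / A = 17.7 mm.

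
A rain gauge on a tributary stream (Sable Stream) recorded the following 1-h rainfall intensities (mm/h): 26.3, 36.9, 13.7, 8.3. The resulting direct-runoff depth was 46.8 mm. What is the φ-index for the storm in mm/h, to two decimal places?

φ ≈ 10.03 mm/h

Only the 3 blocks with intensity above φ contribute runoff: 26.3, 36.9, 13.7 mm/h.
Σ(I−φ)·Δt = d  ⇒  (26.3+36.9+13.7 − 3φ)·1 = 46.8
φ = (76.90 − 46.8/1) / 3 = 10.03 mm/h.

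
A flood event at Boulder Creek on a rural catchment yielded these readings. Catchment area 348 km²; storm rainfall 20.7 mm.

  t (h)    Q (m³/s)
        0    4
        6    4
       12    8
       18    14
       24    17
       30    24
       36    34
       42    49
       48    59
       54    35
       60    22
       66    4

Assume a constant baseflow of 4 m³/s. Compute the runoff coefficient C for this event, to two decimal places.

C ≈ 0.68

ΣQ_DR = 226.0 m³/s; V = ΣQ_DR·Δt = 4.882 × 10^6 m³.
Runoff depth d = V / A = 14.03 mm.
C = d / P = 14.03 / 20.7 = 0.68.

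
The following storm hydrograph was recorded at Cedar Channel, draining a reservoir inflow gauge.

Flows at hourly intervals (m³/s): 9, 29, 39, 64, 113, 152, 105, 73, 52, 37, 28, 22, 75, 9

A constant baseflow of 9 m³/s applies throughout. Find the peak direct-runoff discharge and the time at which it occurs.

Q_p = 143.0 m³/s at t = 5 h

Subtracting baseflow gives direct-runoff ordinates: 0.0, 20.0, 30.0, 55.0, 104.0, 143.0, 96.0, 64.0, 43.0, 28.0, 19.0, 13.0, 66.0, 0.0 m³/s.
The maximum is 143.0 m³/s, occurring at the reading for t = 5 h.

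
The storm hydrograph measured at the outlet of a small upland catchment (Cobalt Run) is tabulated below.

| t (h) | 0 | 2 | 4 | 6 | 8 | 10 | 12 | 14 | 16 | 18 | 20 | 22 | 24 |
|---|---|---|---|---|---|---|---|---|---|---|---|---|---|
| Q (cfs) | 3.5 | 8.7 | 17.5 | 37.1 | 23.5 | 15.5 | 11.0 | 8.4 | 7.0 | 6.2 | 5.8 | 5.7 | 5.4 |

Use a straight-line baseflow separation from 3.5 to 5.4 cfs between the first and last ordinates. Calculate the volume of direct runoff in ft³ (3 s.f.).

V ≈ 7.02 × 10^5 ft³

Direct-runoff ordinates (Q − Q_b): 0.00, 5.04, 13.68, 33.12, 19.37, 11.21, 6.55, 3.79, 2.23, 1.27, 0.72, 0.46, 0.00 cfs.
ΣQ_DR = 97.45 cfs.
With Δt = 2 h = 7200 s, V = ΣQ_DR · Δt = 97.45 × 7200 = 7.02 × 10^5 ft³.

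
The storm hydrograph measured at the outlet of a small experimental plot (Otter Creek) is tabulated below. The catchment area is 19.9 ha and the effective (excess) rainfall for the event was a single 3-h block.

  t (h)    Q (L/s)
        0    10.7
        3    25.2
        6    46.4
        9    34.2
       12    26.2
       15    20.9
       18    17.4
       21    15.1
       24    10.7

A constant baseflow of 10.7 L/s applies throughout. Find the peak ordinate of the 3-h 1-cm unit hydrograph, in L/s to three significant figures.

Direct runoff: 0.0, 14.5, 35.7, 23.5, 15.5, 10.2, 6.7, 4.4, 0.0 L/s; ΣQ_DR = 110.5 L/s, peak = 35.7 L/s.
Runoff depth d = ΣQ_DR·Δt / A = 110.5 × 10800 / (19.9 ha) = 5.997 mm.
The 1-cm UH is the DRH scaled by (10 mm)/d, so U_p = 35.7 × 10/5.997 = 59.5 L/s.

U_p ≈ 59.5 L/s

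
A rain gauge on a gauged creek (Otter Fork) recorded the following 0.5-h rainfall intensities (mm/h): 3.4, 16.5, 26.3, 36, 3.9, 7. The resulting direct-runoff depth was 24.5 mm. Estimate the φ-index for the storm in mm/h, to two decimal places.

Only the 3 blocks with intensity above φ contribute runoff: 16.5, 26.3, 36 mm/h.
Σ(I−φ)·Δt = d  ⇒  (16.5+26.3+36 − 3φ)·0.5 = 24.5
φ = (78.80 − 24.5/0.5) / 3 = 9.93 mm/h.

φ ≈ 9.93 mm/h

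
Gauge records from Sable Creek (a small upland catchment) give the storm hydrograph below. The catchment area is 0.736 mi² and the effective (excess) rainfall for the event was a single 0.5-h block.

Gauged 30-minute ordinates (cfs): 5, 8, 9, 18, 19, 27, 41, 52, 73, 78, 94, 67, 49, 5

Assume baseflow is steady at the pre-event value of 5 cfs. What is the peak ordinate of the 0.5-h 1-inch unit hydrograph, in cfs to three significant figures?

U_p ≈ 178 cfs

Direct runoff: 0.0, 3.0, 4.0, 13.0, 14.0, 22.0, 36.0, 47.0, 68.0, 73.0, 89.0, 62.0, 44.0, 0.0 cfs; ΣQ_DR = 475.0 cfs, peak = 89.0 cfs.
Runoff depth d = ΣQ_DR·Δt / A = 475.0 × 1800 / (0.736 mi²) = 0.5000 in.
The 1-inch UH is the DRH scaled by (1 in)/d, so U_p = 89.0 × 1/0.5000 = 178 cfs.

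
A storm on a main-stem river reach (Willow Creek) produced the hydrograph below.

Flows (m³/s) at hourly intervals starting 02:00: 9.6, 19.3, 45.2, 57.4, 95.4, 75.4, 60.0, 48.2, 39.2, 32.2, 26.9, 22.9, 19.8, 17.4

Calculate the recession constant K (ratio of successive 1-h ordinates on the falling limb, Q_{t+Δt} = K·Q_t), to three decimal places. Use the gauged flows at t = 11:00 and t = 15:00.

K ≈ 0.857

Using the recession-limb readings at t = 11:00 and t = 15:00: Q falls from 32.2 to 17.4 m³/s over 4 intervals.
K = (Q₂/Q₁)^(1/4) = (17.4/32.2)^(1/4) = 0.857.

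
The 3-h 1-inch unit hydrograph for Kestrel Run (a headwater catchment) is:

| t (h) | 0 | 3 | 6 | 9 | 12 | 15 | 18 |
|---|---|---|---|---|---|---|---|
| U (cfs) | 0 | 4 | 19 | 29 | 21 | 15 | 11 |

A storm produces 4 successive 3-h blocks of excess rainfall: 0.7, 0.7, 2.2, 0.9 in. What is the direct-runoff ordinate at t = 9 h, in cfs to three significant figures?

By discrete convolution, Q_j = Σ (P_i / 1 in) · U_{j−i}.
At t = 9 h (j=3): Q = (0.7/1)·29 + (0.7/1)·19 + (2.2/1)·4 + (0.9/1)·0 = 42.4 cfs.

Q ≈ 42.4 cfs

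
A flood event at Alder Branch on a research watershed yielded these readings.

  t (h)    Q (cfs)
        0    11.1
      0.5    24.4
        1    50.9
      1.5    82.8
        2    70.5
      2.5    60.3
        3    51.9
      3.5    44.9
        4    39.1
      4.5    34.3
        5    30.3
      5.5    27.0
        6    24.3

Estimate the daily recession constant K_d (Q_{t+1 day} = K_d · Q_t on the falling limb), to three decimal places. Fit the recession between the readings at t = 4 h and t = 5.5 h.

K_d ≈ 0.003

Between t = 4 h and t = 5.5 h the flow falls from 39.1 to 27.0 cfs over 3×0.5 h = 1.5 h.
Per-interval ratio K = (27.0/39.1)^(1/3) = 0.8839; K_d = K^(24/0.5) = 0.003.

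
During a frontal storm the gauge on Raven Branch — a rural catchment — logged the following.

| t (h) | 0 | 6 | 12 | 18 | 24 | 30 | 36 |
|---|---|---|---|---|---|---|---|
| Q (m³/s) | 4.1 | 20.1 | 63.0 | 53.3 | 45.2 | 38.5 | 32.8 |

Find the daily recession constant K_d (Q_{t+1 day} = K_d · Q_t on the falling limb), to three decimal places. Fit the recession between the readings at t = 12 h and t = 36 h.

K_d ≈ 0.521

Between t = 12 h and t = 36 h the flow falls from 63.0 to 32.8 m³/s over 4×6 h = 24 h.
Per-interval ratio K = (32.8/63.0)^(1/4) = 0.8494; K_d = K^(24/6) = 0.521.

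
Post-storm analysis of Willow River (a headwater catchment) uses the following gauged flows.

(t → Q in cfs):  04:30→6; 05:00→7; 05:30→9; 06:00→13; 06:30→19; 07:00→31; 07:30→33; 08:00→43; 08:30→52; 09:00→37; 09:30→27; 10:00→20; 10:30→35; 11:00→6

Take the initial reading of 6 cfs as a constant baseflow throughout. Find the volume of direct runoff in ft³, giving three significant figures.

V ≈ 4.57 × 10^5 ft³

Direct-runoff ordinates (Q − Q_b): 0.0, 1.0, 3.0, 7.0, 13.0, 25.0, 27.0, 37.0, 46.0, 31.0, 21.0, 14.0, 29.0, 0.0 cfs.
ΣQ_DR = 254.0 cfs.
With Δt = 0.5 h = 1800 s, V = ΣQ_DR · Δt = 254.0 × 1800 = 4.57 × 10^5 ft³.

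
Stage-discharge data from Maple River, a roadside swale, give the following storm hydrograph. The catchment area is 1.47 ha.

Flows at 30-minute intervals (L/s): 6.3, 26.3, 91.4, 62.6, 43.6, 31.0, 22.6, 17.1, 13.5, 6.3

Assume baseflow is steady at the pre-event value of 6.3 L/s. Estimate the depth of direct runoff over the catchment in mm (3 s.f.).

Direct runoff: 0.0, 20.0, 85.1, 56.3, 37.3, 24.7, 16.3, 10.8, 7.2, 0.0 L/s; ΣQ_DR = 257.7 L/s.
V = ΣQ_DR · Δt = 257.7 × 1800 s = 4.639 × 10^5 L.
Over A = 1.47 ha, depth = V / A = 31.6 mm.

d ≈ 31.6 mm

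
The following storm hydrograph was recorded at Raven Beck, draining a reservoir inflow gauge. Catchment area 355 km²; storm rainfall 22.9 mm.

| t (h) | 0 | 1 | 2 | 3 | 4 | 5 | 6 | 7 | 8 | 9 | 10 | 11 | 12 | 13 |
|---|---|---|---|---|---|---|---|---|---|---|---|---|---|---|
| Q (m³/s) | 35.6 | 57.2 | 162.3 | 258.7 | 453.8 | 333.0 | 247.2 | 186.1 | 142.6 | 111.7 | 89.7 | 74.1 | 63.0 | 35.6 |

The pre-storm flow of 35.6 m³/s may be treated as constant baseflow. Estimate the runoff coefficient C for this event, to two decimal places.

ΣQ_DR = 1752 m³/s; V = ΣQ_DR·Δt = 6.308 × 10^6 m³.
Runoff depth d = V / A = 17.77 mm.
C = d / P = 17.77 / 22.9 = 0.78.

C ≈ 0.78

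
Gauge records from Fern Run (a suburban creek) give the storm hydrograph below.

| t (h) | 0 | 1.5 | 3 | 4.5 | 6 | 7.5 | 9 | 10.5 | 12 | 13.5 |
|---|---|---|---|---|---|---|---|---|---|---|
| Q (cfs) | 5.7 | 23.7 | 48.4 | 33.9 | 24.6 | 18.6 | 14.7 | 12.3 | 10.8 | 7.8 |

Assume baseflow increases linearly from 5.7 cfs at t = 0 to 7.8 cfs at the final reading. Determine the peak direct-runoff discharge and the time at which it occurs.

Q_p = 42.23 cfs at t = 3 h

Subtracting baseflow gives direct-runoff ordinates: 0.00, 17.77, 42.23, 27.50, 17.97, 11.73, 7.60, 4.97, 3.23, 0.00 cfs.
The maximum is 42.23 cfs, occurring at the reading for t = 3 h.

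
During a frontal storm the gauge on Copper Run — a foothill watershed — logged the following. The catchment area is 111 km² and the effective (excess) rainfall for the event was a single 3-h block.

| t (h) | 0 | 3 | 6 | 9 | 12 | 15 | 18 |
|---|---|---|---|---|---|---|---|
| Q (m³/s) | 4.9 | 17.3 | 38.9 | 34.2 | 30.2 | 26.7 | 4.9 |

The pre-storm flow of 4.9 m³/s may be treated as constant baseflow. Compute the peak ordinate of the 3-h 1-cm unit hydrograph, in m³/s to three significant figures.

Direct runoff: 0.0, 12.4, 34.0, 29.3, 25.3, 21.8, 0.0 m³/s; ΣQ_DR = 122.8 m³/s, peak = 34.0 m³/s.
Runoff depth d = ΣQ_DR·Δt / A = 122.8 × 10800 / (111 km²) = 11.95 mm.
The 1-cm UH is the DRH scaled by (10 mm)/d, so U_p = 34.0 × 10/11.95 = 28.5 m³/s.

U_p ≈ 28.5 m³/s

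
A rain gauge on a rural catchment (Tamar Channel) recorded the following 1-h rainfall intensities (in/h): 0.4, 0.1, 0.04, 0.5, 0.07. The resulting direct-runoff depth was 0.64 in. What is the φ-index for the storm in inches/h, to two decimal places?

φ ≈ 0.13 in/h

Only the 2 blocks with intensity above φ contribute runoff: 0.4, 0.5 in/h.
Σ(I−φ)·Δt = d  ⇒  (0.4+0.5 − 2φ)·1 = 0.64
φ = (0.9000 − 0.64/1) / 2 = 0.13 in/h.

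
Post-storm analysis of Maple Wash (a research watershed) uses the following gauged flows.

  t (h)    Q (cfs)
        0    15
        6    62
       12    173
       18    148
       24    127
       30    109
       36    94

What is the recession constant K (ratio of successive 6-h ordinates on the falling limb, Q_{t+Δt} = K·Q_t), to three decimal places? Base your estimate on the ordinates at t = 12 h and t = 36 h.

Using the recession-limb readings at t = 12 h and t = 36 h: Q falls from 173 to 94 cfs over 4 intervals.
K = (Q₂/Q₁)^(1/4) = (94/173)^(1/4) = 0.859.

K ≈ 0.859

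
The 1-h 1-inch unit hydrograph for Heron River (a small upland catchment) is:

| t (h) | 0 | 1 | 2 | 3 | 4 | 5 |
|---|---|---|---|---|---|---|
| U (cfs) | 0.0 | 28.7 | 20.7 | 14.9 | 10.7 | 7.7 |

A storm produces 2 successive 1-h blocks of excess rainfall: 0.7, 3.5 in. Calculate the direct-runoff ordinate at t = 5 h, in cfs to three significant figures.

Q ≈ 42.8 cfs

By discrete convolution, Q_j = Σ (P_i / 1 in) · U_{j−i}.
At t = 5 h (j=5): Q = (0.7/1)·7.7 + (3.5/1)·10.7 = 42.8 cfs.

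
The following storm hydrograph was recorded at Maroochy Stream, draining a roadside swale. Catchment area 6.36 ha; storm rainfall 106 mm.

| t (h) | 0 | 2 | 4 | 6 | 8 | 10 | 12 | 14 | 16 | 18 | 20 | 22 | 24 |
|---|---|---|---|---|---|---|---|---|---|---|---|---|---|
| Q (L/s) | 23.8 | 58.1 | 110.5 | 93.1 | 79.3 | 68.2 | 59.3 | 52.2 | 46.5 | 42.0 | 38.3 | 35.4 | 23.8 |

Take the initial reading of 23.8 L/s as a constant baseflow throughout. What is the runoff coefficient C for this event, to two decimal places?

C ≈ 0.45

ΣQ_DR = 421.1 L/s; V = ΣQ_DR·Δt = 3.032 × 10^6 L.
Runoff depth d = V / A = 47.67 mm.
C = d / P = 47.67 / 106 = 0.45.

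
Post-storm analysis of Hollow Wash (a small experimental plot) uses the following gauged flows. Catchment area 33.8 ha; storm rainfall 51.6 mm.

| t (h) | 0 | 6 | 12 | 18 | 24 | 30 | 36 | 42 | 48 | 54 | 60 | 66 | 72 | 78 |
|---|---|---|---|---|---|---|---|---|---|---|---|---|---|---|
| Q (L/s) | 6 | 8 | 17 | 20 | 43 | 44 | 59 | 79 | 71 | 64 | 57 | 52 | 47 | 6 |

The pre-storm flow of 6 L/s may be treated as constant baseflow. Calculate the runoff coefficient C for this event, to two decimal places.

ΣQ_DR = 489.0 L/s; V = ΣQ_DR·Δt = 1.056 × 10^7 L.
Runoff depth d = V / A = 31.25 mm.
C = d / P = 31.25 / 51.6 = 0.61.

C ≈ 0.61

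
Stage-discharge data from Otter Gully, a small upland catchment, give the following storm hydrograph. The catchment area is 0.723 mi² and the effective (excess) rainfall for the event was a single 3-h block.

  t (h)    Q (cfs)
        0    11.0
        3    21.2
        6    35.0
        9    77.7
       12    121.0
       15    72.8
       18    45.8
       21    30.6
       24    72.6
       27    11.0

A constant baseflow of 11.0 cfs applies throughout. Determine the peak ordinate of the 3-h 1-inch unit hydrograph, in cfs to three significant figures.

Direct runoff: 0.0, 10.2, 24.0, 66.7, 110.0, 61.8, 34.8, 19.6, 61.6, 0.0 cfs; ΣQ_DR = 388.7 cfs, peak = 110.0 cfs.
Runoff depth d = ΣQ_DR·Δt / A = 388.7 × 10800 / (0.723 mi²) = 2.499 in.
The 1-inch UH is the DRH scaled by (1 in)/d, so U_p = 110.0 × 1/2.499 = 44.0 cfs.

U_p ≈ 44.0 cfs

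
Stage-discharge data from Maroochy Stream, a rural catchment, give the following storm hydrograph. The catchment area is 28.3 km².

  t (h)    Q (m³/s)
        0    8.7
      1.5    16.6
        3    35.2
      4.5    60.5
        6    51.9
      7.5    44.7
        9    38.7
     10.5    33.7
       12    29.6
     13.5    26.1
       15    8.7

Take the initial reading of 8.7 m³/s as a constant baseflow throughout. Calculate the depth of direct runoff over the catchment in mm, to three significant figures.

Direct runoff: 0.0, 7.9, 26.5, 51.8, 43.2, 36.0, 30.0, 25.0, 20.9, 17.4, 0.0 m³/s; ΣQ_DR = 258.7 m³/s.
V = ΣQ_DR · Δt = 258.7 × 5400 s = 1.397 × 10^6 m³.
Over A = 28.3 km², depth = V / A = 49.4 mm.

d ≈ 49.4 mm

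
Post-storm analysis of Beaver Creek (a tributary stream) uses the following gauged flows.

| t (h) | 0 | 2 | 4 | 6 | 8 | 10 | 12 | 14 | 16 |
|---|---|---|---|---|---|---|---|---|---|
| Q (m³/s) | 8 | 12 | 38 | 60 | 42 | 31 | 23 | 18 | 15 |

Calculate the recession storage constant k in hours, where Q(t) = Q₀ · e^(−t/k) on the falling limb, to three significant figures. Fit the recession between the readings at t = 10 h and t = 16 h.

On the falling limb, Q drops from 31 to 15 m³/s between t = 10 h and t = 16 h (Δt = 6 h).
k = −Δt / ln(Q₂/Q₁) = −6 / ln(15/31) = 8.27 h.

k ≈ 8.27 h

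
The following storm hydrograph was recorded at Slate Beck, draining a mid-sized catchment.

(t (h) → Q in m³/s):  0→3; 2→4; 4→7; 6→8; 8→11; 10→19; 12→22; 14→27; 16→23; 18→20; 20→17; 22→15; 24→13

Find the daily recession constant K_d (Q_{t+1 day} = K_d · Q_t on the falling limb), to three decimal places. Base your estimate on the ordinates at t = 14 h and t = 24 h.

Between t = 14 h and t = 24 h the flow falls from 27 to 13 m³/s over 5×2 h = 10 h.
Per-interval ratio K = (13/27)^(1/5) = 0.8640; K_d = K^(24/2) = 0.173.

K_d ≈ 0.173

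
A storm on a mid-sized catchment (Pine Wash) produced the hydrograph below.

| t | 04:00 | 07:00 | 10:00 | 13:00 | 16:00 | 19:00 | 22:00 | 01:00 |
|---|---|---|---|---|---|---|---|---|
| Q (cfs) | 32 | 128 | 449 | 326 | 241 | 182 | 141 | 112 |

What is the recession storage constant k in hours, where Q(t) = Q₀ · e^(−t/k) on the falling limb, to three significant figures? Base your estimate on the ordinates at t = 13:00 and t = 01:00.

On the falling limb, Q drops from 326 to 112 cfs between t = 13:00 and t = 01:00 (Δt = 12 h).
k = −Δt / ln(Q₂/Q₁) = −12 / ln(112/326) = 11.2 h.

k ≈ 11.2 h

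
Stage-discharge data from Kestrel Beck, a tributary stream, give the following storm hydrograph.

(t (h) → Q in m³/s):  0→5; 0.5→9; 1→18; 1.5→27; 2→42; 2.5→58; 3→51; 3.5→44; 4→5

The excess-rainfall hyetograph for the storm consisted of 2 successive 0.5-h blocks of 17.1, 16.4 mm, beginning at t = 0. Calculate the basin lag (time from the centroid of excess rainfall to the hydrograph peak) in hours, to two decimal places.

Centroid of excess rainfall: t_c = Σ P_i·t̄_i / ΣP_i = 0.4948 h (block centres at 0.25, 0.75 h).
Hydrograph peak occurs at t = 2.5 h, so basin lag t_L = 2.5 − 0.4948 = 2.01 h.

t_L ≈ 2.01 h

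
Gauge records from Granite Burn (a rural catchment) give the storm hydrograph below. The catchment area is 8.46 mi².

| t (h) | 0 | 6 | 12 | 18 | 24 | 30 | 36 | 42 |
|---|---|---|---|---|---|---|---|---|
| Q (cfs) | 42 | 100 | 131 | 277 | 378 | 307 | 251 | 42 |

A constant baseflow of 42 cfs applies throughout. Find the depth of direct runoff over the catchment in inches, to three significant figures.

Direct runoff: 0.0, 58.0, 89.0, 235.0, 336.0, 265.0, 209.0, 0.0 cfs; ΣQ_DR = 1192 cfs.
V = ΣQ_DR · Δt = 1192 × 21600 s = 2.575 × 10^7 ft³.
Over A = 8.46 mi², depth = V / A = 1.31 in.

d ≈ 1.31 in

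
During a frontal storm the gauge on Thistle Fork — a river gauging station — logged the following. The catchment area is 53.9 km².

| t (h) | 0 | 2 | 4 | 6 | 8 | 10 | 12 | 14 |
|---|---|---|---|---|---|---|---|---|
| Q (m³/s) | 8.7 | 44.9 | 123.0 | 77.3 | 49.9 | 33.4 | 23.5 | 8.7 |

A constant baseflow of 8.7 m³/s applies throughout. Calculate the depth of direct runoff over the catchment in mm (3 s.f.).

d ≈ 40.0 mm

Direct runoff: 0.0, 36.2, 114.3, 68.6, 41.2, 24.7, 14.8, 0.0 m³/s; ΣQ_DR = 299.8 m³/s.
V = ΣQ_DR · Δt = 299.8 × 7200 s = 2.159 × 10^6 m³.
Over A = 53.9 km², depth = V / A = 40.0 mm.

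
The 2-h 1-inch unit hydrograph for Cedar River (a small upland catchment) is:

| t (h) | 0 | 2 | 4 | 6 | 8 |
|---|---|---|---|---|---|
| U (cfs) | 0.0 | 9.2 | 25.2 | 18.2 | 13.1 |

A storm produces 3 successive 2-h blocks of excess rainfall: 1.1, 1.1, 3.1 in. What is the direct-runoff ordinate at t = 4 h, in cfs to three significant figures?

By discrete convolution, Q_j = Σ (P_i / 1 in) · U_{j−i}.
At t = 4 h (j=2): Q = (1.1/1)·25.2 + (1.1/1)·9.2 + (3.1/1)·0.0 = 37.8 cfs.

Q ≈ 37.8 cfs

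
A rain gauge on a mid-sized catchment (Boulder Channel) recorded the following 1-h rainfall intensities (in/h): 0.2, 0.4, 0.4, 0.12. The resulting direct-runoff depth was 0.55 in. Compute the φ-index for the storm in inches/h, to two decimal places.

φ ≈ 0.15 in/h

Only the 3 blocks with intensity above φ contribute runoff: 0.2, 0.4, 0.4 in/h.
Σ(I−φ)·Δt = d  ⇒  (0.2+0.4+0.4 − 3φ)·1 = 0.55
φ = (1.000 − 0.55/1) / 3 = 0.15 in/h.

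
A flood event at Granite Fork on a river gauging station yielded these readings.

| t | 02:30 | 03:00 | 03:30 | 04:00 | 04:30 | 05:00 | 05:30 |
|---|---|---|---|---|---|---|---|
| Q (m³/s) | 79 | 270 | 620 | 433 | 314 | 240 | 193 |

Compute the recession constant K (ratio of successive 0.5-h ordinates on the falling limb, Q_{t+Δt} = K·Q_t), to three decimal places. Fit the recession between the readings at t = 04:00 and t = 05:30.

Using the recession-limb readings at t = 04:00 and t = 05:30: Q falls from 433 to 193 m³/s over 3 intervals.
K = (Q₂/Q₁)^(1/3) = (193/433)^(1/3) = 0.764.

K ≈ 0.764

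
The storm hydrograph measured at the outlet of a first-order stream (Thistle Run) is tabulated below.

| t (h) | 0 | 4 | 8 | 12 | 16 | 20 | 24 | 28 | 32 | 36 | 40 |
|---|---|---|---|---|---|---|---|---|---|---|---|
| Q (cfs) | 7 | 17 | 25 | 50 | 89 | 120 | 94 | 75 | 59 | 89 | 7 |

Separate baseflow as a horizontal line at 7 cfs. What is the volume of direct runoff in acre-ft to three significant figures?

Direct-runoff ordinates (Q − Q_b): 0.0, 10.0, 18.0, 43.0, 82.0, 113.0, 87.0, 68.0, 52.0, 82.0, 0.0 cfs.
ΣQ_DR = 555.0 cfs.
With Δt = 4 h = 14400 s, V = ΣQ_DR · Δt = 555.0 × 14400 = 7.99 × 10^6 ft³ = 183 acre-ft.

V ≈ 183 acre-ft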